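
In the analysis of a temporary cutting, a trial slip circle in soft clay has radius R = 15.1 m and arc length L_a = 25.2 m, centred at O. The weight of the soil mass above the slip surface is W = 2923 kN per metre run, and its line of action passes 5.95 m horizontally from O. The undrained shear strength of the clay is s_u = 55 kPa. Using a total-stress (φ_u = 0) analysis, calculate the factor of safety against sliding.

Taking moments about the centre O, the resisting moment is provided by the undrained shear strength acting along the arc:
M_R = s_u·L_a·R = 55·25.20·15.1 = 20928.6 kN·m/m
M_D = W·d = 2923·5.95 = 17391.9 kN·m/m
FS = M_R / M_D = 20928.6 / 17391.9 = 1.203

FS = 1.20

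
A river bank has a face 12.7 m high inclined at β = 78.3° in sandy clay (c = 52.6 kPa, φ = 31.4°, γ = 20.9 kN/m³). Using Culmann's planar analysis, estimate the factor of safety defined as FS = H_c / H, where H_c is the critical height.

FS = 2.09

H_c = (4c/γ) · sinβ cosφ / [1 − cos(β − φ)]
    = (4·52.6/20.9) · sin78.3°·cos31.4° / [1 − cos46.9°]
    = 10.067 · 0.8358 / 0.3167 = 26.57 m
FS = H_c / H = 26.57 / 12.7 = 2.092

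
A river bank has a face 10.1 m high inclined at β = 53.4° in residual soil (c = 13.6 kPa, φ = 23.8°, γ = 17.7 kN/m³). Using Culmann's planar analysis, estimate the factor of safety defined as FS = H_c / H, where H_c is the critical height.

H_c = (4c/γ) · sinβ cosφ / [1 − cos(β − φ)]
    = (4·13.6/17.7) · sin53.4°·cos23.8° / [1 − cos29.6°]
    = 3.073 · 0.7345 / 0.1305 = 17.30 m
FS = H_c / H = 17.30 / 10.1 = 1.713

FS = 1.71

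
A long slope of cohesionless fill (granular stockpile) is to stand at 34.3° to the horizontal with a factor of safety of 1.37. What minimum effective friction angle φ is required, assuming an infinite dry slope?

FS = tanφ/tanβ ⇒ tanφ = FS · tanβ = 1.37 · tan34.3° = 0.9346
φ = arctan(0.9346) = 43.06°

φ = 43.1°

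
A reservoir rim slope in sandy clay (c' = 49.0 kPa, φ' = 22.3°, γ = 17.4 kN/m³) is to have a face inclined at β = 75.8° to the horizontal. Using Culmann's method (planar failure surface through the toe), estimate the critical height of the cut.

H_c = 24.94 m

Culmann's analysis gives the critical failure plane at α_cr = (β + φ')/2 = (75.8 + 22.3)/2 = 49.0°, and the critical height
H_c = (4c'/γ) · sinβ cosφ' / [1 − cos(β − φ')]
    = (4·49.0/17.4) · sin75.8°·cos22.3° / [1 − cos(53.5°)]
    = 11.264 · 0.9694·0.9252 / [1 − 0.5948]
    = 11.264 · 0.8969 / 0.4052
    = 24.94 m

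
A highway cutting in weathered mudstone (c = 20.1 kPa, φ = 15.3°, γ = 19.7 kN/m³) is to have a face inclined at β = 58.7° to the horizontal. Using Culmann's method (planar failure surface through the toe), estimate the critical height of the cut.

H_c = 12.30 m

Culmann's analysis gives the critical failure plane at α_cr = (β + φ)/2 = (58.7 + 15.3)/2 = 37.0°, and the critical height
H_c = (4c/γ) · sinβ cosφ / [1 − cos(β − φ)]
    = (4·20.1/19.7) · sin58.7°·cos15.3° / [1 − cos(43.4°)]
    = 4.081 · 0.8545·0.9646 / [1 − 0.7266]
    = 4.081 · 0.8242 / 0.2734
    = 12.30 m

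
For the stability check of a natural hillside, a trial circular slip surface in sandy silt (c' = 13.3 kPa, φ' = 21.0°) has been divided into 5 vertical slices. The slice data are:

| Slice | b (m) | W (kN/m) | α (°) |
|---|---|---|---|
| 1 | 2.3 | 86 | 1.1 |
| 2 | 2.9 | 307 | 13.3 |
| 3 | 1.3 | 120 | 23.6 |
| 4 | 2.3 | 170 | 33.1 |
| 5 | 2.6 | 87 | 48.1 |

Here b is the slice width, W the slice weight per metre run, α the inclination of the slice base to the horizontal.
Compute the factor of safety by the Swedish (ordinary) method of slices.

FS = 1.60

Ordinary method of slices: FS = Σ[c'·Δl_i + (W_i cosα_i)·tanφ'] / Σ W_i sinα_i, with Δl_i = b_i / cosα_i.
Slice 1: Δl = 2.3/cos1.1° = 2.300 m; N'_1 = 86·cos1.1° = 86.0; c'Δl = 30.60; W sinα = 1.7
Slice 2: Δl = 2.9/cos13.3° = 2.980 m; N'_2 = 307·cos13.3° = 298.8; c'Δl = 39.63; W sinα = 70.6
Slice 3: Δl = 1.3/cos23.6° = 1.419 m; N'_3 = 120·cos23.6° = 110.0; c'Δl = 18.87; W sinα = 48.0
Slice 4: Δl = 2.3/cos33.1° = 2.746 m; N'_4 = 170·cos33.1° = 142.4; c'Δl = 36.52; W sinα = 92.8
Slice 5: Δl = 2.6/cos48.1° = 3.893 m; N'_5 = 87·cos48.1° = 58.1; c'Δl = 51.78; W sinα = 64.8
Σc'Δl = 177.4 kN/m; ΣN' = 695.2 kN/m; ΣW sinα = 277.9 kN/m
Resisting = 177.4 + 695.2·tan21.0° = 177.4 + 266.9 = 444.3 kN/m
FS = 444.3 / 277.9 = 1.599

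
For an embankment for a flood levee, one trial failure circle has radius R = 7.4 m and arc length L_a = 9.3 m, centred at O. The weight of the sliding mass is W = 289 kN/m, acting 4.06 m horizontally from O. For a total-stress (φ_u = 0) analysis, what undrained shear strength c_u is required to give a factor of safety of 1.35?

FS = c_u·L_a·R / (W·d), so c_u = FS·W·d / (L_a·R).
c_u = 1.35·289·4.06 / (9.30·7.4) = 1584.0 / 68.82 = 23.02 kPa

c_u = 23.0 kPa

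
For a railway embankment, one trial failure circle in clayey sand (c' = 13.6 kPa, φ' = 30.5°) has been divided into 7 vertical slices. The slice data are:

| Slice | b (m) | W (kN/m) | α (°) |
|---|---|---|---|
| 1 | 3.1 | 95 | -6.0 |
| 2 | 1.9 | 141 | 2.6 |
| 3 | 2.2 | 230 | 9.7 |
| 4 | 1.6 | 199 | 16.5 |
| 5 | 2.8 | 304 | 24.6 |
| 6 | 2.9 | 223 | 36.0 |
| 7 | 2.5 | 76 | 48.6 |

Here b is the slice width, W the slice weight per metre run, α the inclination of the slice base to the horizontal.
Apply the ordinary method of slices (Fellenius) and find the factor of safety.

Ordinary method of slices: FS = Σ[c'·Δl_i + (W_i cosα_i)·tanφ'] / Σ W_i sinα_i, with Δl_i = b_i / cosα_i.
Slice 1: Δl = 3.1/cos(-6.0°) = 3.117 m; N'_1 = 95·cos(-6.0°) = 94.5; c'Δl = 42.39; W sinα = -9.9
Slice 2: Δl = 1.9/cos2.6° = 1.902 m; N'_2 = 141·cos2.6° = 140.9; c'Δl = 25.87; W sinα = 6.4
Slice 3: Δl = 2.2/cos9.7° = 2.232 m; N'_3 = 230·cos9.7° = 226.7; c'Δl = 30.35; W sinα = 38.8
Slice 4: Δl = 1.6/cos16.5° = 1.669 m; N'_4 = 199·cos16.5° = 190.8; c'Δl = 22.69; W sinα = 56.5
Slice 5: Δl = 2.8/cos24.6° = 3.080 m; N'_5 = 304·cos24.6° = 276.4; c'Δl = 41.88; W sinα = 126.5
Slice 6: Δl = 2.9/cos36.0° = 3.585 m; N'_6 = 223·cos36.0° = 180.4; c'Δl = 48.75; W sinα = 131.1
Slice 7: Δl = 2.5/cos48.6° = 3.780 m; N'_7 = 76·cos48.6° = 50.3; c'Δl = 51.41; W sinα = 57.0
Σc'Δl = 263.4 kN/m; ΣN' = 1159.9 kN/m; ΣW sinα = 406.4 kN/m
Resisting = 263.4 + 1159.9·tan30.5° = 263.4 + 683.3 = 946.6 kN/m
FS = 946.6 / 406.4 = 2.329

FS = 2.33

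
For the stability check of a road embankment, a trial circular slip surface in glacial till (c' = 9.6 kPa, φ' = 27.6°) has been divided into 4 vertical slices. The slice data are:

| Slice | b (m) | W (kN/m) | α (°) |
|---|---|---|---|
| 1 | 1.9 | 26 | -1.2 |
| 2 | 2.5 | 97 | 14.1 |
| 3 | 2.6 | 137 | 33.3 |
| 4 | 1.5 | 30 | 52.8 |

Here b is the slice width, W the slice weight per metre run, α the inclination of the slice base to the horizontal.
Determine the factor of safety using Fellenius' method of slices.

FS = 1.87

Ordinary method of slices: FS = Σ[c'·Δl_i + (W_i cosα_i)·tanφ'] / Σ W_i sinα_i, with Δl_i = b_i / cosα_i.
Slice 1: Δl = 1.9/cos(-1.2°) = 1.900 m; N'_1 = 26·cos(-1.2°) = 26.0; c'Δl = 18.24; W sinα = -0.5
Slice 2: Δl = 2.5/cos14.1° = 2.578 m; N'_2 = 97·cos14.1° = 94.1; c'Δl = 24.75; W sinα = 23.6
Slice 3: Δl = 2.6/cos33.3° = 3.111 m; N'_3 = 137·cos33.3° = 114.5; c'Δl = 29.86; W sinα = 75.2
Slice 4: Δl = 1.5/cos52.8° = 2.481 m; N'_4 = 30·cos52.8° = 18.1; c'Δl = 23.82; W sinα = 23.9
Σc'Δl = 96.7 kN/m; ΣN' = 252.7 kN/m; ΣW sinα = 122.2 kN/m
Resisting = 96.7 + 252.7·tan27.6° = 96.7 + 132.1 = 228.8 kN/m
FS = 228.8 / 122.2 = 1.872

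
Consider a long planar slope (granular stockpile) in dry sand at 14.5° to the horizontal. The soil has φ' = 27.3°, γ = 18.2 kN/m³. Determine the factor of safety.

FS = 2.00

For a dry cohesionless infinite slope the factor of safety is FS = tanφ' / tanβ.
FS = tan27.3° / tan14.5° = 0.5161 / 0.2586 = 1.996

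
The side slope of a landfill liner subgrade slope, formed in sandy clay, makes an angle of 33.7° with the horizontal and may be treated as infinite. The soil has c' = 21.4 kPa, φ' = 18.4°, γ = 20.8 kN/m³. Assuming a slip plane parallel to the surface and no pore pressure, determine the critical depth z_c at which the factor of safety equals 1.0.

z_c = 4.45 m

Setting FS = 1.00 in FS = [c' + γz cos²β tanφ'] / [γz sinβ cosβ] and solving for z:
z = c' / [γ cosβ (FS·sinβ − cosβ·tanφ')]
  = 21.4 / [20.8·cos33.7°·(1.00·sin33.7° − cos33.7°·tan18.4°)]
  = 21.4 / [20.8·0.8320·(1.00·0.5548 − 0.8320·0.3327)]
  = 21.4 / 4.8123 = 4.447 m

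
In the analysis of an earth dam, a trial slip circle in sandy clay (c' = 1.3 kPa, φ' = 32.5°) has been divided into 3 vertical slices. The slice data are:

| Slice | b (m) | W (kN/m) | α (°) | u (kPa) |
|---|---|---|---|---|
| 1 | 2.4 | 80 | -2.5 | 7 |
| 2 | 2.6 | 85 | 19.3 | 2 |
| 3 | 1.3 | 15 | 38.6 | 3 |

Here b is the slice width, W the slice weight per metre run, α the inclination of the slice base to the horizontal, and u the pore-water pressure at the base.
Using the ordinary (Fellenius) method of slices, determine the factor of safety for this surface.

Ordinary method of slices: FS = Σ[c'·Δl_i + (W_i cosα_i − u_i·Δl_i)·tanφ'] / Σ W_i sinα_i, with Δl_i = b_i / cosα_i.
Slice 1: Δl = 2.4/cos(-2.5°) = 2.402 m; N'_1 = 80·cos(-2.5°) − 7·2.402 = 63.1; c'Δl = 3.12; W sinα = -3.5
Slice 2: Δl = 2.6/cos19.3° = 2.755 m; N'_2 = 85·cos19.3° − 2·2.755 = 74.7; c'Δl = 3.58; W sinα = 28.1
Slice 3: Δl = 1.3/cos38.6° = 1.663 m; N'_3 = 15·cos38.6° − 3·1.663 = 6.7; c'Δl = 2.16; W sinα = 9.4
Σc'Δl = 8.9 kN/m; ΣN' = 144.6 kN/m; ΣW sinα = 34.0 kN/m
Resisting = 8.9 + 144.6·tan32.5° = 8.9 + 92.1 = 101.0 kN/m
FS = 101.0 / 34.0 = 2.973

FS = 2.97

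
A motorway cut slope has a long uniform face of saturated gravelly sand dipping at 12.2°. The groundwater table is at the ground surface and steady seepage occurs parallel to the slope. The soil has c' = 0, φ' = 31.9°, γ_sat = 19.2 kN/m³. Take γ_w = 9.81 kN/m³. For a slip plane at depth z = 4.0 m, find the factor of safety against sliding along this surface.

With seepage parallel to the slope and the water table at the surface, the effective normal stress on the slip plane uses the buoyant unit weight γ' = γ_sat − γ_w while the driving shear stress uses γ_sat:
FS = [c' + γ' z cos²β tanφ'] / [γ_sat z sinβ cosβ]
(For c' = 0 this reduces to FS = (γ'/γ_sat)·tanφ'/tanβ.)
γ' = 19.2 − 9.81 = 9.39 kN/m³
Numerator = 0.0 + 9.39·4.0·cos²12.2°·tan31.9° = 0.0 + 9.39·4.0·0.9553·0.6224 = 22.335 kPa
Denominator = 19.2·4.0·sin12.2°·cos12.2° = 19.2·4.0·0.2113·0.9774 = 15.863 kPa
FS = 22.335 / 15.863 = 1.408

FS = 1.41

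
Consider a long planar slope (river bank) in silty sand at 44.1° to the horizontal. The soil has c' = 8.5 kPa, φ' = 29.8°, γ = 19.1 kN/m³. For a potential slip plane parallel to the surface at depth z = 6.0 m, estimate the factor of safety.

FS = 0.74

For an infinite slope with a slip plane parallel to the surface (no pore pressure): FS = [c' + γz cos²β tanφ'] / [γz sinβ cosβ].
γz = 19.1·6.0 = 114.60 kN/m²
Numerator = 8.5 + 114.60·cos²44.1°·tan29.8° = 8.5 + 114.60·0.5157·0.5727 = 42.347 kPa
Denominator = 114.60·sin44.1°·cos44.1° = 114.60·0.6959·0.7181 = 57.272 kPa
FS = 42.347 / 57.272 = 0.739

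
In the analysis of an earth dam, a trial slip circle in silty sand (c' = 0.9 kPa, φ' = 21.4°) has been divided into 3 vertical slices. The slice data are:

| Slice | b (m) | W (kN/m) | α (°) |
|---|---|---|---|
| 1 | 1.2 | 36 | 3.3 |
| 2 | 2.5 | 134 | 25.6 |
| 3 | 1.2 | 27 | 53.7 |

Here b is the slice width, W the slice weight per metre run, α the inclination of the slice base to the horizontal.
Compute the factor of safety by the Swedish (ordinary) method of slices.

Ordinary method of slices: FS = Σ[c'·Δl_i + (W_i cosα_i)·tanφ'] / Σ W_i sinα_i, with Δl_i = b_i / cosα_i.
Slice 1: Δl = 1.2/cos3.3° = 1.202 m; N'_1 = 36·cos3.3° = 35.9; c'Δl = 1.08; W sinα = 2.1
Slice 2: Δl = 2.5/cos25.6° = 2.772 m; N'_2 = 134·cos25.6° = 120.8; c'Δl = 2.49; W sinα = 57.9
Slice 3: Δl = 1.2/cos53.7° = 2.027 m; N'_3 = 27·cos53.7° = 16.0; c'Δl = 1.82; W sinα = 21.8
Σc'Δl = 5.4 kN/m; ΣN' = 172.8 kN/m; ΣW sinα = 81.7 kN/m
Resisting = 5.4 + 172.8·tan21.4° = 5.4 + 67.7 = 73.1 kN/m
FS = 73.1 / 81.7 = 0.894

FS = 0.89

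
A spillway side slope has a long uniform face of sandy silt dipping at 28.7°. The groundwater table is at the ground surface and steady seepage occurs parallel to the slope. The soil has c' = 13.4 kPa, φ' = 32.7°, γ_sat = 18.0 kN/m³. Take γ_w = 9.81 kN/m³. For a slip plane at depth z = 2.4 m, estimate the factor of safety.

FS = 1.27

With seepage parallel to the slope and the water table at the surface, the effective normal stress on the slip plane uses the buoyant unit weight γ' = γ_sat − γ_w while the driving shear stress uses γ_sat:
FS = [c' + γ' z cos²β tanφ'] / [γ_sat z sinβ cosβ]
γ' = 18.0 − 9.81 = 8.19 kN/m³
Numerator = 13.4 + 8.19·2.4·cos²28.7°·tan32.7° = 13.4 + 8.19·2.4·0.7694·0.6420 = 23.109 kPa
Denominator = 18.0·2.4·sin28.7°·cos28.7° = 18.0·2.4·0.4802·0.8771 = 18.197 kPa
FS = 23.109 / 18.197 = 1.270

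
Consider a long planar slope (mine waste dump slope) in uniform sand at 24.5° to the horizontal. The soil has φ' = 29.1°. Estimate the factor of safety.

FS = 1.22

For a dry cohesionless infinite slope the factor of safety is FS = tanφ' / tanβ.
FS = tan29.1° / tan24.5° = 0.5566 / 0.4557 = 1.221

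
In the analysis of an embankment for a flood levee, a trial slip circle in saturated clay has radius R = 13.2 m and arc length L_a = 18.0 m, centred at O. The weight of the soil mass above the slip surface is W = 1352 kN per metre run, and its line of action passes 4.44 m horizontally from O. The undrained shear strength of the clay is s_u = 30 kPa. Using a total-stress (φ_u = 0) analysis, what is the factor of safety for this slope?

FS = 1.19

Taking moments about the centre O, the resisting moment is provided by the undrained shear strength acting along the arc:
M_R = s_u·L_a·R = 30·18.00·13.2 = 7128.0 kN·m/m
M_D = W·d = 1352·4.44 = 6002.9 kN·m/m
FS = M_R / M_D = 7128.0 / 6002.9 = 1.187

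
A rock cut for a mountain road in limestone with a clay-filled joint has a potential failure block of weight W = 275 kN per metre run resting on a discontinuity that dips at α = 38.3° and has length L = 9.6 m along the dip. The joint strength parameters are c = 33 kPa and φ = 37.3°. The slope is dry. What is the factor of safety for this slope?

FS = 2.82

Resolving the block weight along and normal to the plane and applying the Mohr–Coulomb strength on the joint:
N' = W cosα = 275·cos38.3° = 215.8 kN/m
Driving force T = W sinα = 275·sin38.3° = 170.4 kN/m
Resisting force R = c·L + N'·tanφ = 33·9.6 + 215.8·tan37.3° = 316.8 + 164.4 = 481.2 kN/m
FS = R / T = 481.2 / 170.4 = 2.823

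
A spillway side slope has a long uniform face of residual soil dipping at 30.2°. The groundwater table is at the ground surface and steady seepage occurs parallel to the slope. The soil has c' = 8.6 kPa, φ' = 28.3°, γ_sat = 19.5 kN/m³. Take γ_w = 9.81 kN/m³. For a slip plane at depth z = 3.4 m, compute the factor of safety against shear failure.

FS = 0.76

With seepage parallel to the slope and the water table at the surface, the effective normal stress on the slip plane uses the buoyant unit weight γ' = γ_sat − γ_w while the driving shear stress uses γ_sat:
FS = [c' + γ' z cos²β tanφ'] / [γ_sat z sinβ cosβ]
γ' = 19.5 − 9.81 = 9.69 kN/m³
Numerator = 8.6 + 9.69·3.4·cos²30.2°·tan28.3° = 8.6 + 9.69·3.4·0.7470·0.5384 = 21.851 kPa
Denominator = 19.5·3.4·sin30.2°·cos30.2° = 19.5·3.4·0.5030·0.8643 = 28.824 kPa
FS = 21.851 / 28.824 = 0.758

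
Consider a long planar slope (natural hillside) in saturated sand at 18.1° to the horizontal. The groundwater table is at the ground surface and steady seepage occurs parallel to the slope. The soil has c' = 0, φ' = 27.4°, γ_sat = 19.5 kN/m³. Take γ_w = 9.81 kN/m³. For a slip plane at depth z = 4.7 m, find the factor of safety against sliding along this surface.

FS = 0.79

With seepage parallel to the slope and the water table at the surface, the effective normal stress on the slip plane uses the buoyant unit weight γ' = γ_sat − γ_w while the driving shear stress uses γ_sat:
FS = [c' + γ' z cos²β tanφ'] / [γ_sat z sinβ cosβ]
(For c' = 0 this reduces to FS = (γ'/γ_sat)·tanφ'/tanβ.)
γ' = 19.5 − 9.81 = 9.69 kN/m³
Numerator = 0.0 + 9.69·4.7·cos²18.1°·tan27.4° = 0.0 + 9.69·4.7·0.9035·0.5184 = 21.329 kPa
Denominator = 19.5·4.7·sin18.1°·cos18.1° = 19.5·4.7·0.3107·0.9505 = 27.065 kPa
FS = 21.329 / 27.065 = 0.788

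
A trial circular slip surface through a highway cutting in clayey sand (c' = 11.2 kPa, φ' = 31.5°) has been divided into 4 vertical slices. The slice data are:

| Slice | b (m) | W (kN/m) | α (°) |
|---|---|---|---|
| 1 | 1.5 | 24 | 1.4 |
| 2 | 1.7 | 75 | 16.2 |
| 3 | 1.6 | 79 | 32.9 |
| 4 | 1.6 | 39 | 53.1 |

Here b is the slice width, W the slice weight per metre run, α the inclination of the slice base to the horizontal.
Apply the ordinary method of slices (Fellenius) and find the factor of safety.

Ordinary method of slices: FS = Σ[c'·Δl_i + (W_i cosα_i)·tanφ'] / Σ W_i sinα_i, with Δl_i = b_i / cosα_i.
Slice 1: Δl = 1.5/cos1.4° = 1.500 m; N'_1 = 24·cos1.4° = 24.0; c'Δl = 16.81; W sinα = 0.6
Slice 2: Δl = 1.7/cos16.2° = 1.770 m; N'_2 = 75·cos16.2° = 72.0; c'Δl = 19.83; W sinα = 20.9
Slice 3: Δl = 1.6/cos32.9° = 1.906 m; N'_3 = 79·cos32.9° = 66.3; c'Δl = 21.34; W sinα = 42.9
Slice 4: Δl = 1.6/cos53.1° = 2.665 m; N'_4 = 39·cos53.1° = 23.4; c'Δl = 29.85; W sinα = 31.2
Σc'Δl = 87.8 kN/m; ΣN' = 185.8 kN/m; ΣW sinα = 95.6 kN/m
Resisting = 87.8 + 185.8·tan31.5° = 87.8 + 113.8 = 201.7 kN/m
FS = 201.7 / 95.6 = 2.109

FS = 2.11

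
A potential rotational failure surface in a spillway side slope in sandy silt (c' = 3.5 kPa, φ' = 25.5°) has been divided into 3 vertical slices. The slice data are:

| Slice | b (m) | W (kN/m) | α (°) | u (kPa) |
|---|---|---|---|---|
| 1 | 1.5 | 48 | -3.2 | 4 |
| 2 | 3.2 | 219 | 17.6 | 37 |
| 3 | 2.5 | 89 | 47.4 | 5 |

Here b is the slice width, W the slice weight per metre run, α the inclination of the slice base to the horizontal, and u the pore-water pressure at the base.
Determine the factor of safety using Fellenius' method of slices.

FS = 0.85

Ordinary method of slices: FS = Σ[c'·Δl_i + (W_i cosα_i − u_i·Δl_i)·tanφ'] / Σ W_i sinα_i, with Δl_i = b_i / cosα_i.
Slice 1: Δl = 1.5/cos(-3.2°) = 1.502 m; N'_1 = 48·cos(-3.2°) − 4·1.502 = 41.9; c'Δl = 5.26; W sinα = -2.7
Slice 2: Δl = 3.2/cos17.6° = 3.357 m; N'_2 = 219·cos17.6° − 37·3.357 = 84.5; c'Δl = 11.75; W sinα = 66.2
Slice 3: Δl = 2.5/cos47.4° = 3.693 m; N'_3 = 89·cos47.4° − 5·3.693 = 41.8; c'Δl = 12.93; W sinα = 65.5
Σc'Δl = 29.9 kN/m; ΣN' = 168.2 kN/m; ΣW sinα = 129.1 kN/m
Resisting = 29.9 + 168.2·tan25.5° = 29.9 + 80.2 = 110.2 kN/m
FS = 110.2 / 129.1 = 0.854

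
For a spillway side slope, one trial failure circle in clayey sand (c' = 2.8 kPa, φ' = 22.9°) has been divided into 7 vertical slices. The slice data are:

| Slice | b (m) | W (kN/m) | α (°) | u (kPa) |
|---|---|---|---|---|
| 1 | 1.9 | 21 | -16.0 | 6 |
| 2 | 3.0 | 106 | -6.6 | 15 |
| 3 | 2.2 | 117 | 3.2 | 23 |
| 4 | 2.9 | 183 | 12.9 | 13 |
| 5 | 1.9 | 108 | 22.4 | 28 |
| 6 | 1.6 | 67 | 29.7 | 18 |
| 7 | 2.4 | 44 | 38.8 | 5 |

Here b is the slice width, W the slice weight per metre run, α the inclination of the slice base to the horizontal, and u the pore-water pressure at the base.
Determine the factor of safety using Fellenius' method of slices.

Ordinary method of slices: FS = Σ[c'·Δl_i + (W_i cosα_i − u_i·Δl_i)·tanφ'] / Σ W_i sinα_i, with Δl_i = b_i / cosα_i.
Slice 1: Δl = 1.9/cos(-16.0°) = 1.977 m; N'_1 = 21·cos(-16.0°) − 6·1.977 = 8.3; c'Δl = 5.53; W sinα = -5.8
Slice 2: Δl = 3.0/cos(-6.6°) = 3.020 m; N'_2 = 106·cos(-6.6°) − 15·3.020 = 60.0; c'Δl = 8.46; W sinα = -12.2
Slice 3: Δl = 2.2/cos3.2° = 2.203 m; N'_3 = 117·cos3.2° − 23·2.203 = 66.1; c'Δl = 6.17; W sinα = 6.5
Slice 4: Δl = 2.9/cos12.9° = 2.975 m; N'_4 = 183·cos12.9° − 13·2.975 = 139.7; c'Δl = 8.33; W sinα = 40.9
Slice 5: Δl = 1.9/cos22.4° = 2.055 m; N'_5 = 108·cos22.4° − 28·2.055 = 42.3; c'Δl = 5.75; W sinα = 41.2
Slice 6: Δl = 1.6/cos29.7° = 1.842 m; N'_6 = 67·cos29.7° − 18·1.842 = 25.0; c'Δl = 5.16; W sinα = 33.2
Slice 7: Δl = 2.4/cos38.8° = 3.080 m; N'_7 = 44·cos38.8° − 5·3.080 = 18.9; c'Δl = 8.62; W sinα = 27.6
Σc'Δl = 48.0 kN/m; ΣN' = 360.4 kN/m; ΣW sinα = 131.3 kN/m
Resisting = 48.0 + 360.4·tan22.9° = 48.0 + 152.2 = 200.3 kN/m
FS = 200.3 / 131.3 = 1.525

FS = 1.52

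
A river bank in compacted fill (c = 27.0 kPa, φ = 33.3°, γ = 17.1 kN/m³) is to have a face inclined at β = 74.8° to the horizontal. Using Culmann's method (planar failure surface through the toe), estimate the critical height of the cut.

H_c = 20.29 m

Culmann's analysis gives the critical failure plane at α_cr = (β + φ)/2 = (74.8 + 33.3)/2 = 54.0°, and the critical height
H_c = (4c/γ) · sinβ cosφ / [1 − cos(β − φ)]
    = (4·27.0/17.1) · sin74.8°·cos33.3° / [1 − cos(41.5°)]
    = 6.316 · 0.9650·0.8358 / [1 − 0.7490]
    = 6.316 · 0.8066 / 0.2510
    = 20.29 m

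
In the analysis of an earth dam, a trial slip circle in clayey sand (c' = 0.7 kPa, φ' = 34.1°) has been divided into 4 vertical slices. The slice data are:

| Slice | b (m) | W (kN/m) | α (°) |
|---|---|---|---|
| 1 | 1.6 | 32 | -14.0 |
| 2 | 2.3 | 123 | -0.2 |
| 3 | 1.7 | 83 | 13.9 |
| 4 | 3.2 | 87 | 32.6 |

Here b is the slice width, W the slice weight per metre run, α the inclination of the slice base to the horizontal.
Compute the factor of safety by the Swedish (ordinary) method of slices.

FS = 3.67

Ordinary method of slices: FS = Σ[c'·Δl_i + (W_i cosα_i)·tanφ'] / Σ W_i sinα_i, with Δl_i = b_i / cosα_i.
Slice 1: Δl = 1.6/cos(-14.0°) = 1.649 m; N'_1 = 32·cos(-14.0°) = 31.0; c'Δl = 1.15; W sinα = -7.7
Slice 2: Δl = 2.3/cos(-0.2°) = 2.300 m; N'_2 = 123·cos(-0.2°) = 123.0; c'Δl = 1.61; W sinα = -0.4
Slice 3: Δl = 1.7/cos13.9° = 1.751 m; N'_3 = 83·cos13.9° = 80.6; c'Δl = 1.23; W sinα = 19.9
Slice 4: Δl = 3.2/cos32.6° = 3.798 m; N'_4 = 87·cos32.6° = 73.3; c'Δl = 2.66; W sinα = 46.9
Σc'Δl = 6.6 kN/m; ΣN' = 307.9 kN/m; ΣW sinα = 58.6 kN/m
Resisting = 6.6 + 307.9·tan34.1° = 6.6 + 208.5 = 215.1 kN/m
FS = 215.1 / 58.6 = 3.668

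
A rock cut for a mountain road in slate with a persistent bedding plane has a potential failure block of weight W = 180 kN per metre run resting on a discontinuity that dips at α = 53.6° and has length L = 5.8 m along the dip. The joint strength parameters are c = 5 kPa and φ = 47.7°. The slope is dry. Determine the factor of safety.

Resolving the block weight along and normal to the plane and applying the Mohr–Coulomb strength on the joint:
N' = W cosα = 180·cos53.6° = 106.8 kN/m
Driving force T = W sinα = 180·sin53.6° = 144.9 kN/m
Resisting force R = c·L + N'·tanφ = 5·5.8 + 106.8·tan47.7° = 29.0 + 117.4 = 146.4 kN/m
FS = R / T = 146.4 / 144.9 = 1.010

FS = 1.01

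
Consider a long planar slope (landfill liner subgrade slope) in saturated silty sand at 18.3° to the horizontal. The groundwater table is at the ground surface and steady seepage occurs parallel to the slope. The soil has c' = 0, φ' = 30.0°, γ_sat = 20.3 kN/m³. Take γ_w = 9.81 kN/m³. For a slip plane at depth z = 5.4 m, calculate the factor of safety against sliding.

FS = 0.90

With seepage parallel to the slope and the water table at the surface, the effective normal stress on the slip plane uses the buoyant unit weight γ' = γ_sat − γ_w while the driving shear stress uses γ_sat:
FS = [c' + γ' z cos²β tanφ'] / [γ_sat z sinβ cosβ]
(For c' = 0 this reduces to FS = (γ'/γ_sat)·tanφ'/tanβ.)
γ' = 20.3 − 9.81 = 10.49 kN/m³
Numerator = 0.0 + 10.49·5.4·cos²18.3°·tan30.0° = 0.0 + 10.49·5.4·0.9014·0.5774 = 29.480 kPa
Denominator = 20.3·5.4·sin18.3°·cos18.3° = 20.3·5.4·0.3140·0.9494 = 32.679 kPa
FS = 29.480 / 32.679 = 0.902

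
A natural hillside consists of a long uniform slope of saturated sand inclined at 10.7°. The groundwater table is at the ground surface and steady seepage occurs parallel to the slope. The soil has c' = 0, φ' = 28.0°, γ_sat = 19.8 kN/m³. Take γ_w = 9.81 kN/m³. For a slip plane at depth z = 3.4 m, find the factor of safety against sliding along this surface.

With seepage parallel to the slope and the water table at the surface, the effective normal stress on the slip plane uses the buoyant unit weight γ' = γ_sat − γ_w while the driving shear stress uses γ_sat:
FS = [c' + γ' z cos²β tanφ'] / [γ_sat z sinβ cosβ]
(For c' = 0 this reduces to FS = (γ'/γ_sat)·tanφ'/tanβ.)
γ' = 19.8 − 9.81 = 9.99 kN/m³
Numerator = 0.0 + 9.99·3.4·cos²10.7°·tan28.0° = 0.0 + 9.99·3.4·0.9655·0.5317 = 17.437 kPa
Denominator = 19.8·3.4·sin10.7°·cos10.7° = 19.8·3.4·0.1857·0.9826 = 12.282 kPa
FS = 17.437 / 12.282 = 1.420

FS = 1.42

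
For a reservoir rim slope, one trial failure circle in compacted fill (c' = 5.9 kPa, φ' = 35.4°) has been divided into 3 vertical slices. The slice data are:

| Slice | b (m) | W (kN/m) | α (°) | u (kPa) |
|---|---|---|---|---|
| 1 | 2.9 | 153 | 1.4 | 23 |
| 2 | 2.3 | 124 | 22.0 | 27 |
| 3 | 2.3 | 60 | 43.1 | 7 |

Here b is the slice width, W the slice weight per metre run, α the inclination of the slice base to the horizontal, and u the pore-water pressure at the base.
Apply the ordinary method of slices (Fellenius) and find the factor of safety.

FS = 1.77

Ordinary method of slices: FS = Σ[c'·Δl_i + (W_i cosα_i − u_i·Δl_i)·tanφ'] / Σ W_i sinα_i, with Δl_i = b_i / cosα_i.
Slice 1: Δl = 2.9/cos1.4° = 2.901 m; N'_1 = 153·cos1.4° − 23·2.901 = 86.2; c'Δl = 17.12; W sinα = 3.7
Slice 2: Δl = 2.3/cos22.0° = 2.481 m; N'_2 = 124·cos22.0° − 27·2.481 = 48.0; c'Δl = 14.64; W sinα = 46.5
Slice 3: Δl = 2.3/cos43.1° = 3.150 m; N'_3 = 60·cos43.1° − 7·3.150 = 21.8; c'Δl = 18.58; W sinα = 41.0
Σc'Δl = 50.3 kN/m; ΣN' = 156.0 kN/m; ΣW sinα = 91.2 kN/m
Resisting = 50.3 + 156.0·tan35.4° = 50.3 + 110.9 = 161.2 kN/m
FS = 161.2 / 91.2 = 1.768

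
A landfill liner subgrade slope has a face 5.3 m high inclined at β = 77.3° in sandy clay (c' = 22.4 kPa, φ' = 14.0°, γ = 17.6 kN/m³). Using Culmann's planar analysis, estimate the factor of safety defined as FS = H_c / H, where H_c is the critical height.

FS = 1.65

H_c = (4c'/γ) · sinβ cosφ' / [1 − cos(β − φ')]
    = (4·22.4/17.6) · sin77.3°·cos14.0° / [1 − cos63.3°]
    = 5.091 · 0.9466 / 0.5507 = 8.75 m
FS = H_c / H = 8.75 / 5.3 = 1.651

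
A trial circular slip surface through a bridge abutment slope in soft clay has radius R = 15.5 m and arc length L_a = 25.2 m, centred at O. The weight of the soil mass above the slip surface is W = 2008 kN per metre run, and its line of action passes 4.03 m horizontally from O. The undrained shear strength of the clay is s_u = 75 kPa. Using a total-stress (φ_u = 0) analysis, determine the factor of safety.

FS = 3.62

Taking moments about the centre O, the resisting moment is provided by the undrained shear strength acting along the arc:
M_R = s_u·L_a·R = 75·25.20·15.5 = 29295.0 kN·m/m
M_D = W·d = 2008·4.03 = 8092.2 kN·m/m
FS = M_R / M_D = 29295.0 / 8092.2 = 3.620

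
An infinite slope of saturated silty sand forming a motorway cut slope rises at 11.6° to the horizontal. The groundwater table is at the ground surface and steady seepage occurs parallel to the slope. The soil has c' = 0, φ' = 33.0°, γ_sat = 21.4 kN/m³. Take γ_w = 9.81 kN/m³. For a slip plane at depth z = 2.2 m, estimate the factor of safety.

With seepage parallel to the slope and the water table at the surface, the effective normal stress on the slip plane uses the buoyant unit weight γ' = γ_sat − γ_w while the driving shear stress uses γ_sat:
FS = [c' + γ' z cos²β tanφ'] / [γ_sat z sinβ cosβ]
(For c' = 0 this reduces to FS = (γ'/γ_sat)·tanφ'/tanβ.)
γ' = 21.4 − 9.81 = 11.59 kN/m³
Numerator = 0.0 + 11.59·2.2·cos²11.6°·tan33.0° = 0.0 + 11.59·2.2·0.9596·0.6494 = 15.889 kPa
Denominator = 21.4·2.2·sin11.6°·cos11.6° = 21.4·2.2·0.2011·0.9796 = 9.273 kPa
FS = 15.889 / 9.273 = 1.713

FS = 1.71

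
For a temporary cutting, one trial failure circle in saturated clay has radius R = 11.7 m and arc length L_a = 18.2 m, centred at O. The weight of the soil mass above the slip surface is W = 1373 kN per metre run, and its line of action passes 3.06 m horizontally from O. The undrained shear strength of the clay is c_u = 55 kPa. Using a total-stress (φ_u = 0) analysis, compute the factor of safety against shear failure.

FS = 2.79

Taking moments about the centre O, the resisting moment is provided by the undrained shear strength acting along the arc:
M_R = c_u·L_a·R = 55·18.20·11.7 = 11711.7 kN·m/m
M_D = W·d = 1373·3.06 = 4201.4 kN·m/m
FS = M_R / M_D = 11711.7 / 4201.4 = 2.788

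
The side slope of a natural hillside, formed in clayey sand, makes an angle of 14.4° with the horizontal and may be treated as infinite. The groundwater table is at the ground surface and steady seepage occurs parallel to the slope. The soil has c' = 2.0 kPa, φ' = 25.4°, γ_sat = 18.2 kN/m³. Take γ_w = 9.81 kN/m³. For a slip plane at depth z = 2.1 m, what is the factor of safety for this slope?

FS = 1.07

With seepage parallel to the slope and the water table at the surface, the effective normal stress on the slip plane uses the buoyant unit weight γ' = γ_sat − γ_w while the driving shear stress uses γ_sat:
FS = [c' + γ' z cos²β tanφ'] / [γ_sat z sinβ cosβ]
γ' = 18.2 − 9.81 = 8.39 kN/m³
Numerator = 2.0 + 8.39·2.1·cos²14.4°·tan25.4° = 2.0 + 8.39·2.1·0.9382·0.4748 = 9.849 kPa
Denominator = 18.2·2.1·sin14.4°·cos14.4° = 18.2·2.1·0.2487·0.9686 = 9.206 kPa
FS = 9.849 / 9.206 = 1.070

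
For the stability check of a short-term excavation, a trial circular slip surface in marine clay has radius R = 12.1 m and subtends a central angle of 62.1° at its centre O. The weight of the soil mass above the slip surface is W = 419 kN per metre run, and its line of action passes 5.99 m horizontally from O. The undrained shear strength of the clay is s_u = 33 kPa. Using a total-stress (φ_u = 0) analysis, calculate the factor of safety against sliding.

FS = 2.09

Taking moments about the centre O, the resisting moment is provided by the undrained shear strength acting along the arc:
Arc length L_a = R·θ = 12.1·(62.1°·π/180) = 12.1·1.0838 = 13.11 m
M_R = s_u·L_a·R = 33·13.11·12.1 = 5236.7 kN·m/m
M_D = W·d = 419·5.99 = 2509.8 kN·m/m
FS = M_R / M_D = 5236.7 / 2509.8 = 2.086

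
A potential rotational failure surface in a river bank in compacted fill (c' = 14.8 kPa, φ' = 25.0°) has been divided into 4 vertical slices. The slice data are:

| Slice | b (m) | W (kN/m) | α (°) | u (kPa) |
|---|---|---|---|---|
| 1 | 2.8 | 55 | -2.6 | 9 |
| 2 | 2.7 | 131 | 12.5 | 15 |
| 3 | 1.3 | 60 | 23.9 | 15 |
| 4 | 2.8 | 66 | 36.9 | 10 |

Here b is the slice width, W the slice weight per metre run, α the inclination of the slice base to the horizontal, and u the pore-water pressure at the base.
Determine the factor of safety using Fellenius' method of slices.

FS = 2.60

Ordinary method of slices: FS = Σ[c'·Δl_i + (W_i cosα_i − u_i·Δl_i)·tanφ'] / Σ W_i sinα_i, with Δl_i = b_i / cosα_i.
Slice 1: Δl = 2.8/cos(-2.6°) = 2.803 m; N'_1 = 55·cos(-2.6°) − 9·2.803 = 29.7; c'Δl = 41.48; W sinα = -2.5
Slice 2: Δl = 2.7/cos12.5° = 2.766 m; N'_2 = 131·cos12.5° − 15·2.766 = 86.4; c'Δl = 40.93; W sinα = 28.4
Slice 3: Δl = 1.3/cos23.9° = 1.422 m; N'_3 = 60·cos23.9° − 15·1.422 = 33.5; c'Δl = 21.04; W sinα = 24.3
Slice 4: Δl = 2.8/cos36.9° = 3.501 m; N'_4 = 66·cos36.9° − 10·3.501 = 17.8; c'Δl = 51.82; W sinα = 39.6
Σc'Δl = 155.3 kN/m; ΣN' = 167.4 kN/m; ΣW sinα = 89.8 kN/m
Resisting = 155.3 + 167.4·tan25.0° = 155.3 + 78.1 = 233.3 kN/m
FS = 233.3 / 89.8 = 2.599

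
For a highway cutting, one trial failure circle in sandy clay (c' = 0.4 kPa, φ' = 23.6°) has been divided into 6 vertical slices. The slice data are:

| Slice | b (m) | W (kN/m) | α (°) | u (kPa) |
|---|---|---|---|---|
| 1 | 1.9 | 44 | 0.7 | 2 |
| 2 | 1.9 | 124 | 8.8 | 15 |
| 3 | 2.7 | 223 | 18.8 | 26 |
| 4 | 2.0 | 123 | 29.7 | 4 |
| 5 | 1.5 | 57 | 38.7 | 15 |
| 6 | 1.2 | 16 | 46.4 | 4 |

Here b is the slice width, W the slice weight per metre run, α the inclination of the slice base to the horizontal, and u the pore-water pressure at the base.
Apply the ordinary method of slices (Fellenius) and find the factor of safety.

Ordinary method of slices: FS = Σ[c'·Δl_i + (W_i cosα_i − u_i·Δl_i)·tanφ'] / Σ W_i sinα_i, with Δl_i = b_i / cosα_i.
Slice 1: Δl = 1.9/cos0.7° = 1.900 m; N'_1 = 44·cos0.7° − 2·1.900 = 40.2; c'Δl = 0.76; W sinα = 0.5
Slice 2: Δl = 1.9/cos8.8° = 1.923 m; N'_2 = 124·cos8.8° − 15·1.923 = 93.7; c'Δl = 0.77; W sinα = 19.0
Slice 3: Δl = 2.7/cos18.8° = 2.852 m; N'_3 = 223·cos18.8° − 26·2.852 = 136.9; c'Δl = 1.14; W sinα = 71.9
Slice 4: Δl = 2.0/cos29.7° = 2.302 m; N'_4 = 123·cos29.7° − 4·2.302 = 97.6; c'Δl = 0.92; W sinα = 60.9
Slice 5: Δl = 1.5/cos38.7° = 1.922 m; N'_5 = 57·cos38.7° − 15·1.922 = 15.7; c'Δl = 0.77; W sinα = 35.6
Slice 6: Δl = 1.2/cos46.4° = 1.740 m; N'_6 = 16·cos46.4° − 4·1.740 = 4.1; c'Δl = 0.70; W sinα = 11.6
Σc'Δl = 5.1 kN/m; ΣN' = 388.2 kN/m; ΣW sinα = 199.5 kN/m
Resisting = 5.1 + 388.2·tan23.6° = 5.1 + 169.6 = 174.7 kN/m
FS = 174.7 / 199.5 = 0.875

FS = 0.88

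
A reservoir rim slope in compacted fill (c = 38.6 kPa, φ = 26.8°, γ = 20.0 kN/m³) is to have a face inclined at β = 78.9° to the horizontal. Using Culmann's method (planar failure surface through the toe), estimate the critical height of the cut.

Culmann's analysis gives the critical failure plane at α_cr = (β + φ)/2 = (78.9 + 26.8)/2 = 52.9°, and the critical height
H_c = (4c/γ) · sinβ cosφ / [1 − cos(β − φ)]
    = (4·38.6/20.0) · sin78.9°·cos26.8° / [1 − cos(52.1°)]
    = 7.720 · 0.9813·0.8926 / [1 − 0.6143]
    = 7.720 · 0.8759 / 0.3857
    = 17.53 m

H_c = 17.53 m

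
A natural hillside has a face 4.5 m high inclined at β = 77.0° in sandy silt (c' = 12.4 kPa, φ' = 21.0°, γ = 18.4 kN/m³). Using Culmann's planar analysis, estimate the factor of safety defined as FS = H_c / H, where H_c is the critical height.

FS = 1.24

H_c = (4c'/γ) · sinβ cosφ' / [1 − cos(β − φ')]
    = (4·12.4/18.4) · sin77.0°·cos21.0° / [1 − cos56.0°]
    = 2.696 · 0.9097 / 0.4408 = 5.56 m
FS = H_c / H = 5.56 / 4.5 = 1.236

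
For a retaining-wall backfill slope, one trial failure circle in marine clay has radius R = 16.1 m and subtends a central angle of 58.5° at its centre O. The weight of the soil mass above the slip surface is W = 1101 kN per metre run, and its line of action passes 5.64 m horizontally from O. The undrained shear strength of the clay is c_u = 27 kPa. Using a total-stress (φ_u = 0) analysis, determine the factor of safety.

Taking moments about the centre O, the resisting moment is provided by the undrained shear strength acting along the arc:
Arc length L_a = R·θ = 16.1·(58.5°·π/180) = 16.1·1.0210 = 16.44 m
M_R = c_u·L_a·R = 27·16.44·16.1 = 7145.8 kN·m/m
M_D = W·d = 1101·5.64 = 6209.6 kN·m/m
FS = M_R / M_D = 7145.8 / 6209.6 = 1.151

FS = 1.15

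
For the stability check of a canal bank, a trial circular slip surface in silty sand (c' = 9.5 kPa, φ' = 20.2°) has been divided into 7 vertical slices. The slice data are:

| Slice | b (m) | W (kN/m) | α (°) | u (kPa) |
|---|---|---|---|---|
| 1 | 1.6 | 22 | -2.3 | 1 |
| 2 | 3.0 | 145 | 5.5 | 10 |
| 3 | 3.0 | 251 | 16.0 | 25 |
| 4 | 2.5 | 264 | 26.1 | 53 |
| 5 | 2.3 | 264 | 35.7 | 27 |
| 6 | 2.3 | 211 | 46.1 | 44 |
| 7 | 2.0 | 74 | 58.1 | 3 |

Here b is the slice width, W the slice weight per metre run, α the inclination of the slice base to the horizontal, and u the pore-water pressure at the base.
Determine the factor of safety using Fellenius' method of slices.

FS = 0.70

Ordinary method of slices: FS = Σ[c'·Δl_i + (W_i cosα_i − u_i·Δl_i)·tanφ'] / Σ W_i sinα_i, with Δl_i = b_i / cosα_i.
Slice 1: Δl = 1.6/cos(-2.3°) = 1.601 m; N'_1 = 22·cos(-2.3°) − 1·1.601 = 20.4; c'Δl = 15.21; W sinα = -0.9
Slice 2: Δl = 3.0/cos5.5° = 3.014 m; N'_2 = 145·cos5.5° − 10·3.014 = 114.2; c'Δl = 28.63; W sinα = 13.9
Slice 3: Δl = 3.0/cos16.0° = 3.121 m; N'_3 = 251·cos16.0° − 25·3.121 = 163.3; c'Δl = 29.65; W sinα = 69.2
Slice 4: Δl = 2.5/cos26.1° = 2.784 m; N'_4 = 264·cos26.1° − 53·2.784 = 89.5; c'Δl = 26.45; W sinα = 116.1
Slice 5: Δl = 2.3/cos35.7° = 2.832 m; N'_5 = 264·cos35.7° − 27·2.832 = 137.9; c'Δl = 26.91; W sinα = 154.1
Slice 6: Δl = 2.3/cos46.1° = 3.317 m; N'_6 = 211·cos46.1° − 44·3.317 = 0.4; c'Δl = 31.51; W sinα = 152.0
Slice 7: Δl = 2.0/cos58.1° = 3.785 m; N'_7 = 74·cos58.1° − 3·3.785 = 27.8; c'Δl = 35.95; W sinα = 62.8
Σc'Δl = 194.3 kN/m; ΣN' = 553.4 kN/m; ΣW sinα = 567.3 kN/m
Resisting = 194.3 + 553.4·tan20.2° = 194.3 + 203.6 = 397.9 kN/m
FS = 397.9 / 567.3 = 0.701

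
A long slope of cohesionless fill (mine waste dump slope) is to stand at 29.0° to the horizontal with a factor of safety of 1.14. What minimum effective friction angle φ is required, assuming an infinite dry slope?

φ = 32.3°

FS = tanφ/tanβ ⇒ tanφ = FS · tanβ = 1.14 · tan29.0° = 0.6319
φ = arctan(0.6319) = 32.29°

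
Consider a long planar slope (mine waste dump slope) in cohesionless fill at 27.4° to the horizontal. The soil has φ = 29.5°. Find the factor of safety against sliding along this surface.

FS = 1.09

For a dry cohesionless infinite slope the factor of safety is FS = tanφ / tanβ.
FS = tan29.5° / tan27.4° = 0.5658 / 0.5184 = 1.091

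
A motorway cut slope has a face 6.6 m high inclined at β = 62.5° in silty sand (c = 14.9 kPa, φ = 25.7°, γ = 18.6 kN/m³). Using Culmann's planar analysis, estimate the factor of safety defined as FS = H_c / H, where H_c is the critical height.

FS = 1.95

H_c = (4c/γ) · sinβ cosφ / [1 − cos(β − φ)]
    = (4·14.9/18.6) · sin62.5°·cos25.7° / [1 − cos36.8°]
    = 3.204 · 0.7993 / 0.1993 = 12.85 m
FS = H_c / H = 12.85 / 6.6 = 1.947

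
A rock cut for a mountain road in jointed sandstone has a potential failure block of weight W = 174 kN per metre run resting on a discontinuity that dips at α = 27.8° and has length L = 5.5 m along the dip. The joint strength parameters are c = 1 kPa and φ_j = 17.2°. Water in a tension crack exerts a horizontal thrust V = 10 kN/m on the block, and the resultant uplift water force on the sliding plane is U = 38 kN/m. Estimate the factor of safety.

FS = 0.44

Resolving the block weight along and normal to the plane and applying the Mohr–Coulomb strength on the joint:
N' = W cosα − U − V sinα = 174·cos27.8° − 38 − 10·sin27.8° = 111.3 kN/m
Driving force T = W sinα + V cosα = 174·sin27.8° + 10·cos27.8° = 90.0 kN/m
Resisting force R = c·L + N'·tanφ_j = 1·5.5 + 111.3·tan17.2° = 5.5 + 34.4 = 39.9 kN/m
FS = R / T = 39.9 / 90.0 = 0.444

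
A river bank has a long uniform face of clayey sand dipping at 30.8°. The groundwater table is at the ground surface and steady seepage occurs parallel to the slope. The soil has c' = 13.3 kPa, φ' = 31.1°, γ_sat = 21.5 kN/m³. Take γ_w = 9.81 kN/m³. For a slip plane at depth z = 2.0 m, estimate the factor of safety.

With seepage parallel to the slope and the water table at the surface, the effective normal stress on the slip plane uses the buoyant unit weight γ' = γ_sat − γ_w while the driving shear stress uses γ_sat:
FS = [c' + γ' z cos²β tanφ'] / [γ_sat z sinβ cosβ]
γ' = 21.5 − 9.81 = 11.69 kN/m³
Numerator = 13.3 + 11.69·2.0·cos²30.8°·tan31.1° = 13.3 + 11.69·2.0·0.7378·0.6032 = 23.706 kPa
Denominator = 21.5·2.0·sin30.8°·cos30.8° = 21.5·2.0·0.5120·0.8590 = 18.912 kPa
FS = 23.706 / 18.912 = 1.253

FS = 1.25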